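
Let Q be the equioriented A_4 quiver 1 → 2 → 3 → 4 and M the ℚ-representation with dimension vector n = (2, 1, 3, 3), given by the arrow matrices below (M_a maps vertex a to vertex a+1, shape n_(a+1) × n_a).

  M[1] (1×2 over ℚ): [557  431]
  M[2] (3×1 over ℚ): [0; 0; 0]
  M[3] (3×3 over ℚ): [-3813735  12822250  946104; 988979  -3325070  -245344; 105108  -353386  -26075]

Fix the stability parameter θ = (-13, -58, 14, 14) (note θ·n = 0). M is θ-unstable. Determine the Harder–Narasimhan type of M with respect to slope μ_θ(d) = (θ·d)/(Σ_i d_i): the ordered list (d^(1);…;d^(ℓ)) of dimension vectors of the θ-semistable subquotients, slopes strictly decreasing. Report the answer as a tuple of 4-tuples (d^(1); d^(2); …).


Interval decomposition of M: I[1,1], I[1,2], I[3,4]^3.
HN type (ℓ=3): μ^(1)=14; μ^(2)=-13; μ^(3)=-71/2

((0, 0, 3, 3); (1, 0, 0, 0); (1, 1, 0, 0))


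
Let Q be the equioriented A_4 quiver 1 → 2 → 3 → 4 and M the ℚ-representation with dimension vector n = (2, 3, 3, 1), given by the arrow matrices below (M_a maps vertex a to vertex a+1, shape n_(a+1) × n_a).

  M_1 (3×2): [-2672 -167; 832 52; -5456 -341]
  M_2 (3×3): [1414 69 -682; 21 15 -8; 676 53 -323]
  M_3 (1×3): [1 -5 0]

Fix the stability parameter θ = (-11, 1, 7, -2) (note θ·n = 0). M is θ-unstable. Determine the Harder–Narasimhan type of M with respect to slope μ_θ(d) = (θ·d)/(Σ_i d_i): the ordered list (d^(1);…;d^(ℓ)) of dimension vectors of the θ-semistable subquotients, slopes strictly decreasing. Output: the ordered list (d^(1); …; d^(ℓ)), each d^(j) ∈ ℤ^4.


Via rank(M_{q-1}∘⋯∘M_p): M ≅ I[1,1], I[1,4], I[2,3]^2.
μ_θ-semistable layers: μ^(1)=7; μ^(2)=5/2; μ^(3)=1; μ^(4)=-11

((0, 0, 2, 0); (0, 0, 1, 1); (0, 3, 0, 0); (2, 0, 0, 0))


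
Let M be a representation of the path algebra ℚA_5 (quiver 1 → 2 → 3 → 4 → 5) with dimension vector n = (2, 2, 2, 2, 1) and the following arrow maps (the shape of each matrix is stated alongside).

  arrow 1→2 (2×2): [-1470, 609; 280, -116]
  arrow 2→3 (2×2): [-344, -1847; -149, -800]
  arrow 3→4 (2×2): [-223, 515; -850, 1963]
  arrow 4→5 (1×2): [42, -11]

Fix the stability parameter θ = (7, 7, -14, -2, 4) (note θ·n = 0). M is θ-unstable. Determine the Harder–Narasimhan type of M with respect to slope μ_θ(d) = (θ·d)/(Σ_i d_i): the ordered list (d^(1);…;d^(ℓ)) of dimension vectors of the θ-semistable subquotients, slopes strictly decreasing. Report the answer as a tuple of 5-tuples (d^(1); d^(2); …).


Barcode: M ≅ I[1,1], I[1,5], I[2,4]. HN layers by μ_θ (5 steps, strictly decreasing):
  μ^(1)=7; μ^(2)=4; μ^(3)=-1/2; μ^(4)=-2; μ^(5)=-7/2

((1, 0, 0, 0, 0); (0, 0, 0, 0, 1); (1, 1, 1, 1, 0); (0, 0, 0, 1, 0); (0, 1, 1, 0, 0))


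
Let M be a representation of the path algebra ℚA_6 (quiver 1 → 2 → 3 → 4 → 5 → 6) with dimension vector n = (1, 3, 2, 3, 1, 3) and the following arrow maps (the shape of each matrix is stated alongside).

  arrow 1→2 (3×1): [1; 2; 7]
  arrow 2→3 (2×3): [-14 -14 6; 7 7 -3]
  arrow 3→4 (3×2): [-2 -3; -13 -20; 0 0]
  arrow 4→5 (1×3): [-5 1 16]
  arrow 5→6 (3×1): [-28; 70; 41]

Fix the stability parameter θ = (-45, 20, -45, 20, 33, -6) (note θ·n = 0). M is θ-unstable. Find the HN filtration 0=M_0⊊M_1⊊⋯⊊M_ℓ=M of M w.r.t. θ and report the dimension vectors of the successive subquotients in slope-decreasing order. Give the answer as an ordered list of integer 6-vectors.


Via rank(M_{q-1}∘⋯∘M_p): M ≅ I[1,2], I[2,2], I[2,6], I[3,4], I[4,4], I[6,6]^2.
μ_θ-semistable layers: μ^(1)=20; μ^(2)=47/3; μ^(3)=-6; μ^(4)=-25/2; μ^(5)=-45

((0, 2, 0, 2, 0, 0); (0, 0, 0, 1, 1, 1); (0, 0, 0, 0, 0, 2); (0, 1, 1, 0, 0, 0); (1, 0, 1, 0, 0, 0))


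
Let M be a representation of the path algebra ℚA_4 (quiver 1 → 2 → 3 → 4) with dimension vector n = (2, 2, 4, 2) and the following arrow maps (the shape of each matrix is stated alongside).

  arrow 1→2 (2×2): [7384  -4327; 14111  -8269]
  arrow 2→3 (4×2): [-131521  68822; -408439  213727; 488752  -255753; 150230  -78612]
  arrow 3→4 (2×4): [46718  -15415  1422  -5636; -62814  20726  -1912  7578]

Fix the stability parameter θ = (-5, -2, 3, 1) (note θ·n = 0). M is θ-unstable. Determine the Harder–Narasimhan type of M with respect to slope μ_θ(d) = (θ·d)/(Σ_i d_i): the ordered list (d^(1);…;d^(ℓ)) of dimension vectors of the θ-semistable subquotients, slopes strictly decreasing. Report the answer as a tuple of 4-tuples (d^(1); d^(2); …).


Via rank(M_{q-1}∘⋯∘M_p): M ≅ I[1,4]^2, I[3,3]^2.
μ_θ-semistable layers: μ^(1)=3; μ^(2)=2; μ^(3)=-2; μ^(4)=-5

((0, 0, 2, 0); (0, 0, 2, 2); (0, 2, 0, 0); (2, 0, 0, 0))


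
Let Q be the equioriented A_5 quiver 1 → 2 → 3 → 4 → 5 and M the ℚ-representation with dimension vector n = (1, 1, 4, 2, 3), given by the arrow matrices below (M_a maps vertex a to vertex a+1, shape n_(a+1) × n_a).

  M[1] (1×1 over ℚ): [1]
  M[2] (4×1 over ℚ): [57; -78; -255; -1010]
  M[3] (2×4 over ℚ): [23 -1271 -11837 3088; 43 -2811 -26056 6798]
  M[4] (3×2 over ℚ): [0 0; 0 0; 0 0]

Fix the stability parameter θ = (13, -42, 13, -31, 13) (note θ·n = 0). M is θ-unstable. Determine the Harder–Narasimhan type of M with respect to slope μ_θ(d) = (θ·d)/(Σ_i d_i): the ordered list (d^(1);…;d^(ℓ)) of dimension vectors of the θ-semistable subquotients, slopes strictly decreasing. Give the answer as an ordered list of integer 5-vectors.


Barcode: M ≅ I[1,4], I[3,3]^2, I[3,4], I[5,5]^3. HN layers by μ_θ (3 steps, strictly decreasing):
  μ^(1)=13; μ^(2)=-9; μ^(3)=-29/2

((0, 0, 2, 0, 3); (0, 0, 2, 2, 0); (1, 1, 0, 0, 0))


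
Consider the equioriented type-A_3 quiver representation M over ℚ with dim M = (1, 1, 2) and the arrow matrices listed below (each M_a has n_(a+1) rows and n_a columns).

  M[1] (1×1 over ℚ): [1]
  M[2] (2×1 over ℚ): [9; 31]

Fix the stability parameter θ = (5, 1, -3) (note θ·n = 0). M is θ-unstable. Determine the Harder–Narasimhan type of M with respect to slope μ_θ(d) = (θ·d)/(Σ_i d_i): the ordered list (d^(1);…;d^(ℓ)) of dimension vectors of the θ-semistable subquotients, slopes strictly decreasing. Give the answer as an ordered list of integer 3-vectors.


Via rank(M_{q-1}∘⋯∘M_p): M ≅ I[1,3], I[3,3].
μ_θ-semistable layers: μ^(1)=1; μ^(2)=-3

((1, 1, 1); (0, 0, 1))


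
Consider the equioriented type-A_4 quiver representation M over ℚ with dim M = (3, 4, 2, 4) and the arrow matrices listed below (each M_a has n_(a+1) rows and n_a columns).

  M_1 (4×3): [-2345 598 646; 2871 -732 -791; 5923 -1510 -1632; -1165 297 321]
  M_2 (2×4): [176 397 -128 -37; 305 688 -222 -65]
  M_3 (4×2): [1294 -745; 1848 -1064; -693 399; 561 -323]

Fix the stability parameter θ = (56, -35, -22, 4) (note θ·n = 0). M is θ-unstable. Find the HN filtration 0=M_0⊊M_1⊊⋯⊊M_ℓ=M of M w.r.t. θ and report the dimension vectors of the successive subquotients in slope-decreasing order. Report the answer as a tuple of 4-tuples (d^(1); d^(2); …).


Interval decomposition of M: I[1,2], I[1,4]^2, I[2,2], I[4,4]^2.
HN type (ℓ=4): μ^(1)=21/2; μ^(2)=4; μ^(3)=-1/3; μ^(4)=-35

((1, 1, 0, 0); (0, 0, 0, 4); (2, 2, 2, 0); (0, 1, 0, 0))


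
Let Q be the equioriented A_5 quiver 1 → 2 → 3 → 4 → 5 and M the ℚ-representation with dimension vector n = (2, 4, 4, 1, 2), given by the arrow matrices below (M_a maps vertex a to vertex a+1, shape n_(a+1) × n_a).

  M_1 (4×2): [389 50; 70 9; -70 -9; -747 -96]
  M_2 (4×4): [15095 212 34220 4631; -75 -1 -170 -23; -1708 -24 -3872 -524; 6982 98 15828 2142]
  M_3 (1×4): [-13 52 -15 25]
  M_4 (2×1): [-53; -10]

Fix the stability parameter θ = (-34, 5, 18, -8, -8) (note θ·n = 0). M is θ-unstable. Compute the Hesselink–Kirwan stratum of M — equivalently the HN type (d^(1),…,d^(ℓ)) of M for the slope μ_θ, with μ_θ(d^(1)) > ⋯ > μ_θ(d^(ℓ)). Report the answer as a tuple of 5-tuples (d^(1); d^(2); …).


Barcode: M ≅ I[1,3], I[1,5], I[2,2]^2, I[3,3]^2, I[5,5]. HN layers by μ_θ (5 steps, strictly decreasing):
  μ^(1)=18; μ^(2)=5; μ^(3)=7/4; μ^(4)=-8; μ^(5)=-34

((0, 0, 3, 0, 0); (0, 3, 0, 0, 0); (0, 1, 1, 1, 1); (0, 0, 0, 0, 1); (2, 0, 0, 0, 0))


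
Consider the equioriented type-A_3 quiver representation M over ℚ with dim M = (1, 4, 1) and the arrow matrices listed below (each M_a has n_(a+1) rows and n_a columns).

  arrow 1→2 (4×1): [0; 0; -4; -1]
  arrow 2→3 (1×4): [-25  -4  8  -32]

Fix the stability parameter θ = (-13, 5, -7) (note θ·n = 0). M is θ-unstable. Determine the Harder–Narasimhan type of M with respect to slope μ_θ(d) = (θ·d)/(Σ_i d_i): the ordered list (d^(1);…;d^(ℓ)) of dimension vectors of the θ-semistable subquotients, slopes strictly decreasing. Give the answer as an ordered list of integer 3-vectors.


Interval decomposition of M: I[1,2], I[2,2]^2, I[2,3].
HN type (ℓ=3): μ^(1)=5; μ^(2)=-1; μ^(3)=-13

((0, 3, 0); (0, 1, 1); (1, 0, 0))


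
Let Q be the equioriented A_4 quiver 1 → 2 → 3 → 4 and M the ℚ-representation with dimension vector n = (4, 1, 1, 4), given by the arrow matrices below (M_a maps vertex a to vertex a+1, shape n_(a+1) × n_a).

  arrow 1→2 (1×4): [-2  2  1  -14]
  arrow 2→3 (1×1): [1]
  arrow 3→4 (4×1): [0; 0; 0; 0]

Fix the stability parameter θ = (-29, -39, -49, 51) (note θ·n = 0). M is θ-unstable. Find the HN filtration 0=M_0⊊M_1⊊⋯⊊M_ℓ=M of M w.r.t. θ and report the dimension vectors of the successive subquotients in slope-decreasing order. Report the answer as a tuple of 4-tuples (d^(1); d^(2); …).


Via rank(M_{q-1}∘⋯∘M_p): M ≅ I[1,1]^3, I[1,3], I[4,4]^4.
μ_θ-semistable layers: μ^(1)=51; μ^(2)=-29; μ^(3)=-39

((0, 0, 0, 4); (3, 0, 0, 0); (1, 1, 1, 0))


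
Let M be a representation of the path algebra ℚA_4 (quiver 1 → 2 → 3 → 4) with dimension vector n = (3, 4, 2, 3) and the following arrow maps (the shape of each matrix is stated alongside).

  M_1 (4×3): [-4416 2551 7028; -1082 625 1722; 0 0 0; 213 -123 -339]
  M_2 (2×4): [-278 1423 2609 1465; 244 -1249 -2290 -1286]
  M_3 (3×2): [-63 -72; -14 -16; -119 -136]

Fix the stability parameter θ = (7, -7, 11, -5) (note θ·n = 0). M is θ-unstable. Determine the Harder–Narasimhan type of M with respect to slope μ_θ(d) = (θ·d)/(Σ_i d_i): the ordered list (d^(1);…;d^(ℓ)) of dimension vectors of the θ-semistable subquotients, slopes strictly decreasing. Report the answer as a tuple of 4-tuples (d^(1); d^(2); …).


Interval decomposition of M: I[1,1], I[1,3], I[1,4], I[2,2]^2, I[4,4]^2.
HN type (ℓ=6): μ^(1)=11; μ^(2)=7; μ^(3)=3; μ^(4)=0; μ^(5)=-5; μ^(6)=-7

((0, 0, 1, 0); (1, 0, 0, 0); (0, 0, 1, 1); (2, 2, 0, 0); (0, 0, 0, 2); (0, 2, 0, 0))


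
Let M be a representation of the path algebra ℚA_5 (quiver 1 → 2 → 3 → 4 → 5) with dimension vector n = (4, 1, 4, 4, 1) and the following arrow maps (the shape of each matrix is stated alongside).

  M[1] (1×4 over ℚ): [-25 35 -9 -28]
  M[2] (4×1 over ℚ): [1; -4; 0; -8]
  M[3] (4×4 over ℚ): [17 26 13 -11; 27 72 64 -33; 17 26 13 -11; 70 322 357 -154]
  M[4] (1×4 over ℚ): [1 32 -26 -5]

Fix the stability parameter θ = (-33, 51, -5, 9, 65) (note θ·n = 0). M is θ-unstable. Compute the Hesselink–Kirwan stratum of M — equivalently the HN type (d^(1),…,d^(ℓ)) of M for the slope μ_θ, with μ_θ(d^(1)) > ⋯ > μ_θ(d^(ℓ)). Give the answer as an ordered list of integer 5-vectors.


Via rank(M_{q-1}∘⋯∘M_p): M ≅ I[1,1]^3, I[1,5], I[3,3]^2, I[3,4], I[4,4]^2.
μ_θ-semistable layers: μ^(1)=65; μ^(2)=55/3; μ^(3)=9; μ^(4)=-5; μ^(5)=-33

((0, 0, 0, 0, 1); (0, 1, 1, 1, 0); (0, 0, 0, 3, 0); (0, 0, 3, 0, 0); (4, 0, 0, 0, 0))


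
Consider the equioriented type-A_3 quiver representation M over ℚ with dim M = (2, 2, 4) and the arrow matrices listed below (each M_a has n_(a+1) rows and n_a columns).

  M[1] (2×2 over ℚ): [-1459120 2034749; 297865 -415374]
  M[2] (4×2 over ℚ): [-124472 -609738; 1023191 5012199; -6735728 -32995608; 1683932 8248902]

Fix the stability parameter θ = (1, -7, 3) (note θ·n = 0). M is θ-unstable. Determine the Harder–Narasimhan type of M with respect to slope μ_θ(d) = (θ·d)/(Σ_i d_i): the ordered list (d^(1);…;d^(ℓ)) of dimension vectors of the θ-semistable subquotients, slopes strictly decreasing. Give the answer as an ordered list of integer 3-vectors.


Barcode: M ≅ I[1,3]^2, I[3,3]^2. HN layers by μ_θ (2 steps, strictly decreasing):
  μ^(1)=3; μ^(2)=-3

((0, 0, 4); (2, 2, 0))


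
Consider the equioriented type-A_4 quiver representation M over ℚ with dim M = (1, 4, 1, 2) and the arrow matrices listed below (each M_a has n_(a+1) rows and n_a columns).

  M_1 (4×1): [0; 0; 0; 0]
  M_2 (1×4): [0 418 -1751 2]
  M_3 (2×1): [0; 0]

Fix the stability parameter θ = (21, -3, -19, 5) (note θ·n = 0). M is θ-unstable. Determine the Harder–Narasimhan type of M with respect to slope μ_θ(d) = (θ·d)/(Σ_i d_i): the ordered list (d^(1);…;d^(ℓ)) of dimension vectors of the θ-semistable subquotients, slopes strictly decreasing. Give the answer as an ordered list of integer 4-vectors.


Barcode: M ≅ I[1,1], I[2,2]^3, I[2,3], I[4,4]^2. HN layers by μ_θ (4 steps, strictly decreasing):
  μ^(1)=21; μ^(2)=5; μ^(3)=-3; μ^(4)=-11

((1, 0, 0, 0); (0, 0, 0, 2); (0, 3, 0, 0); (0, 1, 1, 0))


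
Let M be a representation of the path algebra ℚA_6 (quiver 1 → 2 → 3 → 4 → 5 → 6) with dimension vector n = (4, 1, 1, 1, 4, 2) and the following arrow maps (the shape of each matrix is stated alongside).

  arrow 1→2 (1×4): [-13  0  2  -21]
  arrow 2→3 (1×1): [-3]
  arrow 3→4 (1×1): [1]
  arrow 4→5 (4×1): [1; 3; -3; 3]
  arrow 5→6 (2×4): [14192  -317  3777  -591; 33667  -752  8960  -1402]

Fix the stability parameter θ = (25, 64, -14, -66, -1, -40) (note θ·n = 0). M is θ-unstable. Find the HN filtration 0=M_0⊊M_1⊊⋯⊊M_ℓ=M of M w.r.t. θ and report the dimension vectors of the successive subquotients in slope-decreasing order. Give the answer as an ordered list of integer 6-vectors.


Interval decomposition of M: I[1,1]^3, I[1,6], I[5,5]^2, I[5,6].
HN type (ℓ=4): μ^(1)=25; μ^(2)=-1; μ^(3)=-16/3; μ^(4)=-41/2

((3, 0, 0, 0, 0, 0); (0, 0, 0, 0, 2, 0); (1, 1, 1, 1, 1, 1); (0, 0, 0, 0, 1, 1))


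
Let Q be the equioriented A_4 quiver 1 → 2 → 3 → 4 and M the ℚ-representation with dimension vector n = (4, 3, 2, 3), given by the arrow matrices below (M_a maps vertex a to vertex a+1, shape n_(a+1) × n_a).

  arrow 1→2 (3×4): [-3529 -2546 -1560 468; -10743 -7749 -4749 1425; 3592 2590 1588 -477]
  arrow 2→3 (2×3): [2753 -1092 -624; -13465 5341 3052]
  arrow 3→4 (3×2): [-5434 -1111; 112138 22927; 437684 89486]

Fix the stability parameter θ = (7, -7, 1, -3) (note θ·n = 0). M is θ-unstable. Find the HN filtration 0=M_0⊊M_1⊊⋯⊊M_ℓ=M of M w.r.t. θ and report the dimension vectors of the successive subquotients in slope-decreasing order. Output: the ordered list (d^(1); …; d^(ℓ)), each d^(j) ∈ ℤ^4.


Barcode: M ≅ I[1,1], I[1,2], I[1,3], I[1,4], I[4,4]^2. HN layers by μ_θ (5 steps, strictly decreasing):
  μ^(1)=7; μ^(2)=1; μ^(3)=0; μ^(4)=-1/2; μ^(5)=-3

((1, 0, 0, 0); (0, 0, 1, 0); (2, 2, 0, 0); (1, 1, 1, 1); (0, 0, 0, 2))


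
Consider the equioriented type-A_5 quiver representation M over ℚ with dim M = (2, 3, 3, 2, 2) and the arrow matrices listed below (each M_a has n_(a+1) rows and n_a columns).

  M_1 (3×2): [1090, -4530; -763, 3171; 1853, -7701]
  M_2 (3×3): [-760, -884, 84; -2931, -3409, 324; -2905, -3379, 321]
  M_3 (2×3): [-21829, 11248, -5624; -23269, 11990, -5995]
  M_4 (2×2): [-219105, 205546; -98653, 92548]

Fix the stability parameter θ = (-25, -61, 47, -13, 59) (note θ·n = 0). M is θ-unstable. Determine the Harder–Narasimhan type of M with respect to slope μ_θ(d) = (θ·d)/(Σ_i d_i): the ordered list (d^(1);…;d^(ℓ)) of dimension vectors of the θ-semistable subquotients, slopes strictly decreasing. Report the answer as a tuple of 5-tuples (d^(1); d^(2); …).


Via rank(M_{q-1}∘⋯∘M_p): M ≅ I[1,1], I[1,5], I[2,3], I[2,5].
μ_θ-semistable layers: μ^(1)=59; μ^(2)=47; μ^(3)=17; μ^(4)=-25; μ^(5)=-43; μ^(6)=-61

((0, 0, 0, 0, 2); (0, 0, 1, 0, 0); (0, 0, 2, 2, 0); (1, 0, 0, 0, 0); (1, 1, 0, 0, 0); (0, 2, 0, 0, 0))


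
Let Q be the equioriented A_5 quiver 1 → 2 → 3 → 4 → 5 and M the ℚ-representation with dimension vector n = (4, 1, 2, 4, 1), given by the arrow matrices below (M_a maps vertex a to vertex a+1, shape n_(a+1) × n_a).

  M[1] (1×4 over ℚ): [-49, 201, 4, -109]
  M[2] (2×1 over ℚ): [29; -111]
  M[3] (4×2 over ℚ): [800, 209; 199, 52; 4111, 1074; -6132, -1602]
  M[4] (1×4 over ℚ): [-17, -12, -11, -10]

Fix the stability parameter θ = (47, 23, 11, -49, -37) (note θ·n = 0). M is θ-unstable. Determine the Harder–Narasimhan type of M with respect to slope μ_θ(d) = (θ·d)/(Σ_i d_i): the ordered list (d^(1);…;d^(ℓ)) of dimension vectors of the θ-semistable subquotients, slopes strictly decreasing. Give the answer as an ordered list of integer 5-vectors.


Barcode: M ≅ I[1,1]^3, I[1,4], I[3,5], I[4,4]^2. HN layers by μ_θ (4 steps, strictly decreasing):
  μ^(1)=47; μ^(2)=8; μ^(3)=-25; μ^(4)=-49

((3, 0, 0, 0, 0); (1, 1, 1, 1, 0); (0, 0, 1, 1, 1); (0, 0, 0, 2, 0))


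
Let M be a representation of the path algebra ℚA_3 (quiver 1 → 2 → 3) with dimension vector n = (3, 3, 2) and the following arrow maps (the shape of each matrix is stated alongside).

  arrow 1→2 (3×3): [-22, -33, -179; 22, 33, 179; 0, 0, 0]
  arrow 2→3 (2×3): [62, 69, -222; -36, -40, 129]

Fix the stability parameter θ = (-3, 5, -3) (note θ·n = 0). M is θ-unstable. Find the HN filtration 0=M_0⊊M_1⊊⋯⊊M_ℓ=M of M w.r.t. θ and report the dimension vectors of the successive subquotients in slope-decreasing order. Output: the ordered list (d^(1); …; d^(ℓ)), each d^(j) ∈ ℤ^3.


Barcode: M ≅ I[1,1]^2, I[1,3], I[2,2], I[2,3]. HN layers by μ_θ (3 steps, strictly decreasing):
  μ^(1)=5; μ^(2)=1; μ^(3)=-3

((0, 1, 0); (0, 2, 2); (3, 0, 0))


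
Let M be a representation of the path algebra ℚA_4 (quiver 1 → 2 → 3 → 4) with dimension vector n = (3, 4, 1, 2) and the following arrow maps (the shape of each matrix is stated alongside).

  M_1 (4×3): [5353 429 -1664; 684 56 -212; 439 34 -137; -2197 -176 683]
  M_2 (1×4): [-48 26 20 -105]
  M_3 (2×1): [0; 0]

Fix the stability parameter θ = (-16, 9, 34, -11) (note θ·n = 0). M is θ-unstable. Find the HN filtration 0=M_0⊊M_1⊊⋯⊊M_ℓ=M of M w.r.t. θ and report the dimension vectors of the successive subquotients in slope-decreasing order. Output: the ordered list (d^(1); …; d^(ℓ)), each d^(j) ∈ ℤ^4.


Via rank(M_{q-1}∘⋯∘M_p): M ≅ I[1,2]^2, I[1,3], I[2,2], I[4,4]^2.
μ_θ-semistable layers: μ^(1)=34; μ^(2)=9; μ^(3)=-11; μ^(4)=-16

((0, 0, 1, 0); (0, 4, 0, 0); (0, 0, 0, 2); (3, 0, 0, 0))


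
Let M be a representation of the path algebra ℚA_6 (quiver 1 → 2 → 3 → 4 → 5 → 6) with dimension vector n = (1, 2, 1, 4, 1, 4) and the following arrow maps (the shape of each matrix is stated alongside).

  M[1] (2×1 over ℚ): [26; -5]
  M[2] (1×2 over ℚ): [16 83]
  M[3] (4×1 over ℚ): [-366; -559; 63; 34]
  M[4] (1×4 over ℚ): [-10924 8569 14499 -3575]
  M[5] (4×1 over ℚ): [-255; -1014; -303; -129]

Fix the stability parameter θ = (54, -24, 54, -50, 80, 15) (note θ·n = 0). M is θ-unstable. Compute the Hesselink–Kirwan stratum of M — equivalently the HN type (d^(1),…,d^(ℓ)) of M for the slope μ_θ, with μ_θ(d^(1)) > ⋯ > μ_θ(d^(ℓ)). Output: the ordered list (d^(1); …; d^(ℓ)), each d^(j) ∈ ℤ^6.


Via rank(M_{q-1}∘⋯∘M_p): M ≅ I[1,4], I[2,2], I[4,4]^2, I[4,6], I[6,6]^3.
μ_θ-semistable layers: μ^(1)=95/2; μ^(2)=15; μ^(3)=17/2; μ^(4)=-24; μ^(5)=-50

((0, 0, 0, 0, 1, 1); (0, 0, 0, 0, 0, 3); (1, 1, 1, 1, 0, 0); (0, 1, 0, 0, 0, 0); (0, 0, 0, 3, 0, 0))


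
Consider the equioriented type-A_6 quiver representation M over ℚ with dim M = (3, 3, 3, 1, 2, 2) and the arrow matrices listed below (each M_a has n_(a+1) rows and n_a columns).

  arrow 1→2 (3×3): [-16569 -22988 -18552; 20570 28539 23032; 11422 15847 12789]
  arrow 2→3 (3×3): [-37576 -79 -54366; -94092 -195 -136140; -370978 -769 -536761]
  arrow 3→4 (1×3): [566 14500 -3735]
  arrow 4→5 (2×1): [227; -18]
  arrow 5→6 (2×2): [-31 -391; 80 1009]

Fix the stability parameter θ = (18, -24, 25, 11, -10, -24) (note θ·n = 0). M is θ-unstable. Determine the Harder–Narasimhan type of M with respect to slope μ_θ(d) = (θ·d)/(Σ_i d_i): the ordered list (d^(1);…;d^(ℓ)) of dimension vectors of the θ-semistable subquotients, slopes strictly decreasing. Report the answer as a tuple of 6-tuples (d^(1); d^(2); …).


Barcode: M ≅ I[1,2], I[1,3], I[1,6], I[3,3], I[5,6]. HN layers by μ_θ (4 steps, strictly decreasing):
  μ^(1)=25; μ^(2)=1/2; μ^(3)=-3; μ^(4)=-17

((0, 0, 2, 0, 0, 0); (0, 0, 1, 1, 1, 1); (3, 3, 0, 0, 0, 0); (0, 0, 0, 0, 1, 1))


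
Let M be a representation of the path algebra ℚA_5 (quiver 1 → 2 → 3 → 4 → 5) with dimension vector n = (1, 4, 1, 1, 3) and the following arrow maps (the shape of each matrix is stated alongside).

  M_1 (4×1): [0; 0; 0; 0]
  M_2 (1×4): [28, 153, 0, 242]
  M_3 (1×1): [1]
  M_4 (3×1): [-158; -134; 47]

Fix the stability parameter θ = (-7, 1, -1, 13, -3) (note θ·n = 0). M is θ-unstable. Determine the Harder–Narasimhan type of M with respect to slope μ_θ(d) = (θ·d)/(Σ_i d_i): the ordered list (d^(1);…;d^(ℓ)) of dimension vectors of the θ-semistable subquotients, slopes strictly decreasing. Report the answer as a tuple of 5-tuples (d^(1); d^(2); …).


Interval decomposition of M: I[1,1], I[2,2]^3, I[2,5], I[5,5]^2.
HN type (ℓ=5): μ^(1)=5; μ^(2)=1; μ^(3)=0; μ^(4)=-3; μ^(5)=-7

((0, 0, 0, 1, 1); (0, 3, 0, 0, 0); (0, 1, 1, 0, 0); (0, 0, 0, 0, 2); (1, 0, 0, 0, 0))


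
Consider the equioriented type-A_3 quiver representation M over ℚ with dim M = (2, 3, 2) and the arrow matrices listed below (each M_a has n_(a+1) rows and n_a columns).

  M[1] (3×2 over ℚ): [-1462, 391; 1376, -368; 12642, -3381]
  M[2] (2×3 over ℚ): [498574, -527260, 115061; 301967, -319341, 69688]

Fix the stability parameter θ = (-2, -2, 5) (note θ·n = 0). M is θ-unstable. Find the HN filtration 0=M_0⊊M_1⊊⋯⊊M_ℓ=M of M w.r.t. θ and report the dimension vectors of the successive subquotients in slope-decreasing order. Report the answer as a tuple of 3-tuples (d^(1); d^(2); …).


Via rank(M_{q-1}∘⋯∘M_p): M ≅ I[1,1], I[1,3], I[2,2], I[2,3].
μ_θ-semistable layers: μ^(1)=5; μ^(2)=-2

((0, 0, 2); (2, 3, 0))


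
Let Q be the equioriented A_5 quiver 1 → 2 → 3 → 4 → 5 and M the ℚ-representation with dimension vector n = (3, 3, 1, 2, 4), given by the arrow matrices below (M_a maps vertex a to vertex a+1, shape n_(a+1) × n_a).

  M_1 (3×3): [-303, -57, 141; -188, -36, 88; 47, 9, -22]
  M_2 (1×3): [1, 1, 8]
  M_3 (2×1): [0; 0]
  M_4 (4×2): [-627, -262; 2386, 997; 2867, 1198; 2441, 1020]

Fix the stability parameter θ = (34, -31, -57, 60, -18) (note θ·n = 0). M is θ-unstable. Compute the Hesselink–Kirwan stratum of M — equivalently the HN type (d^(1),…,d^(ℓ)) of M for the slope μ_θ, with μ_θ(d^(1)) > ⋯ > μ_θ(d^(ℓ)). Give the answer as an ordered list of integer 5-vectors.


Barcode: M ≅ I[1,1], I[1,2], I[1,3], I[2,2], I[4,5]^2, I[5,5]^2. HN layers by μ_θ (5 steps, strictly decreasing):
  μ^(1)=34; μ^(2)=21; μ^(3)=3/2; μ^(4)=-18; μ^(5)=-31

((1, 0, 0, 0, 0); (0, 0, 0, 2, 2); (1, 1, 0, 0, 0); (1, 1, 1, 0, 2); (0, 1, 0, 0, 0))


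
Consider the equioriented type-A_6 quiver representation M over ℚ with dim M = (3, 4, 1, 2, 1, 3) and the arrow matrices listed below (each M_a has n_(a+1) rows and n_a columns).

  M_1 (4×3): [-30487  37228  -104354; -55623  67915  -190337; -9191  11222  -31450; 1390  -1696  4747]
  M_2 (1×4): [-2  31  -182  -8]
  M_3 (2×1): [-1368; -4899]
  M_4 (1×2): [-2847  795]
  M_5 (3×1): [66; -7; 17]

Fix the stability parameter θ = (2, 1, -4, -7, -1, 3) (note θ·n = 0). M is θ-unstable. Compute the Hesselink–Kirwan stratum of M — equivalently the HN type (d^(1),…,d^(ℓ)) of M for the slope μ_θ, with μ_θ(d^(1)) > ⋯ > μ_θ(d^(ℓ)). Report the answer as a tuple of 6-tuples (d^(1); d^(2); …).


Via rank(M_{q-1}∘⋯∘M_p): M ≅ I[1,2]^2, I[1,6], I[2,2], I[4,4], I[6,6]^2.
μ_θ-semistable layers: μ^(1)=3; μ^(2)=3/2; μ^(3)=1; μ^(4)=-1; μ^(5)=-2; μ^(6)=-7

((0, 0, 0, 0, 0, 3); (2, 2, 0, 0, 0, 0); (0, 1, 0, 0, 0, 0); (0, 0, 0, 0, 1, 0); (1, 1, 1, 1, 0, 0); (0, 0, 0, 1, 0, 0))


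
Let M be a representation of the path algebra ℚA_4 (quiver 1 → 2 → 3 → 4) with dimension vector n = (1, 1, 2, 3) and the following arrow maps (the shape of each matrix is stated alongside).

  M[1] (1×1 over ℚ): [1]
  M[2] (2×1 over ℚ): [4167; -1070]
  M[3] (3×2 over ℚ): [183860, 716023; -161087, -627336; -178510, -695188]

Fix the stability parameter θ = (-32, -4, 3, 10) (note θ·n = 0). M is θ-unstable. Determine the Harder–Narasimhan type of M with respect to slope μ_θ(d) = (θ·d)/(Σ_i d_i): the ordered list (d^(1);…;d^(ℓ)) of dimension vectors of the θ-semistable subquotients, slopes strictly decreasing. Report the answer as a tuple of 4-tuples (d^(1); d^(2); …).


Barcode: M ≅ I[1,4], I[3,4], I[4,4]. HN layers by μ_θ (4 steps, strictly decreasing):
  μ^(1)=10; μ^(2)=3; μ^(3)=-4; μ^(4)=-32

((0, 0, 0, 3); (0, 0, 2, 0); (0, 1, 0, 0); (1, 0, 0, 0))


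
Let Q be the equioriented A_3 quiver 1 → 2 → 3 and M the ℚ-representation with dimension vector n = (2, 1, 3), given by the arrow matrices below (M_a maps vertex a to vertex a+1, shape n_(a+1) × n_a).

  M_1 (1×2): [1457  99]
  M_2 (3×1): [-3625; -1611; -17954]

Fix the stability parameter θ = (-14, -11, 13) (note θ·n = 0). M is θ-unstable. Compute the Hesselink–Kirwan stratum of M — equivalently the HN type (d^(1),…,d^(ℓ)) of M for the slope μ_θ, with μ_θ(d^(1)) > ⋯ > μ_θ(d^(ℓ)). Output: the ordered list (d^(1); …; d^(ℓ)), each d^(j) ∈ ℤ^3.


Via rank(M_{q-1}∘⋯∘M_p): M ≅ I[1,1], I[1,3], I[3,3]^2.
μ_θ-semistable layers: μ^(1)=13; μ^(2)=-11; μ^(3)=-14

((0, 0, 3); (0, 1, 0); (2, 0, 0))


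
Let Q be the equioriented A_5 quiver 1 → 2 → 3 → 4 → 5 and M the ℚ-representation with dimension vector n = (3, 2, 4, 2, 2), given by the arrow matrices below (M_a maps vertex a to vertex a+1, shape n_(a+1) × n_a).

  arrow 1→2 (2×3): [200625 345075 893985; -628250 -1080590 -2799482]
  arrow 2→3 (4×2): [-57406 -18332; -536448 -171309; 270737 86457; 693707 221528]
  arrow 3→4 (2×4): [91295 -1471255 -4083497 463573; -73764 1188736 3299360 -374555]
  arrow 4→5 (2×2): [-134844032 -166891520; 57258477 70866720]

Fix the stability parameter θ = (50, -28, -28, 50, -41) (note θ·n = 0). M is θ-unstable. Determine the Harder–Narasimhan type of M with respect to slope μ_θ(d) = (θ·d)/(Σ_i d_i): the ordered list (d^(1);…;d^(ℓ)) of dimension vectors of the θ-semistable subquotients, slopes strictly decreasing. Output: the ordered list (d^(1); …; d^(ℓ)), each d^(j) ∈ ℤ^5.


Via rank(M_{q-1}∘⋯∘M_p): M ≅ I[1,1]^2, I[1,4], I[2,5], I[3,3]^2, I[5,5].
μ_θ-semistable layers: μ^(1)=50; μ^(2)=9/2; μ^(3)=-2; μ^(4)=-28; μ^(5)=-41

((2, 0, 0, 1, 0); (0, 0, 0, 1, 1); (1, 1, 1, 0, 0); (0, 1, 3, 0, 0); (0, 0, 0, 0, 1))


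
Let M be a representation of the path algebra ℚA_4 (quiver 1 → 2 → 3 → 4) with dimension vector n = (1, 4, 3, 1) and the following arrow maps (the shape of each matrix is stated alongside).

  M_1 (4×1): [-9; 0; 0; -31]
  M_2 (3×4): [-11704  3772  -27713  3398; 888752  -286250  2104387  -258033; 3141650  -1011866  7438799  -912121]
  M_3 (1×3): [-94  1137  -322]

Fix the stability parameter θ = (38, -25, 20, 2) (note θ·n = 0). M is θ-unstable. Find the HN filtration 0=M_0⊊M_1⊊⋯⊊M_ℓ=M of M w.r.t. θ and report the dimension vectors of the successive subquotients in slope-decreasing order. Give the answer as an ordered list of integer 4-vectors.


Via rank(M_{q-1}∘⋯∘M_p): M ≅ I[1,4], I[2,2], I[2,3]^2.
μ_θ-semistable layers: μ^(1)=20; μ^(2)=11; μ^(3)=13/2; μ^(4)=-25

((0, 0, 2, 0); (0, 0, 1, 1); (1, 1, 0, 0); (0, 3, 0, 0))


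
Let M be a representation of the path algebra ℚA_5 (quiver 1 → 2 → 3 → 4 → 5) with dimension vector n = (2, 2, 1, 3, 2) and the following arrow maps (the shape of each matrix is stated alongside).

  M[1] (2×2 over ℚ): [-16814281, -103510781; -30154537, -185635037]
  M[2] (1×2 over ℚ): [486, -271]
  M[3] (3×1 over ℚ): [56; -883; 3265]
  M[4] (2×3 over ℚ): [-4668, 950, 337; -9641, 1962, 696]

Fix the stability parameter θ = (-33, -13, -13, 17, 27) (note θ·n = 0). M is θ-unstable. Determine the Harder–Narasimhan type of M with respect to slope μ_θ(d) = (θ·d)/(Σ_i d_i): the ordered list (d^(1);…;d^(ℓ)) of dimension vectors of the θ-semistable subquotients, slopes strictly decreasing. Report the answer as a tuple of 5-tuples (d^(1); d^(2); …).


Barcode: M ≅ I[1,1], I[1,5], I[2,2], I[4,4], I[4,5]. HN layers by μ_θ (4 steps, strictly decreasing):
  μ^(1)=27; μ^(2)=17; μ^(3)=-13; μ^(4)=-33

((0, 0, 0, 0, 2); (0, 0, 0, 3, 0); (0, 2, 1, 0, 0); (2, 0, 0, 0, 0))


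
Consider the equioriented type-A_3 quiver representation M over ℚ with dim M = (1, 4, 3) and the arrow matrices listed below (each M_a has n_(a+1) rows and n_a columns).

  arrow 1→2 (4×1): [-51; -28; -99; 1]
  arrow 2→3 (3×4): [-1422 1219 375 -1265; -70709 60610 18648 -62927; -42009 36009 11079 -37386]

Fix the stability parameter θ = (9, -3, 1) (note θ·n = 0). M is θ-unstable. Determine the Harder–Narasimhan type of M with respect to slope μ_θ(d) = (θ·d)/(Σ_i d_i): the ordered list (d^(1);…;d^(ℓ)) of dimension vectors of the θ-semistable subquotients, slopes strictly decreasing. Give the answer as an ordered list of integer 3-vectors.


Interval decomposition of M: I[1,2], I[2,2], I[2,3]^2, I[3,3].
HN type (ℓ=3): μ^(1)=3; μ^(2)=1; μ^(3)=-3

((1, 1, 0); (0, 0, 3); (0, 3, 0))


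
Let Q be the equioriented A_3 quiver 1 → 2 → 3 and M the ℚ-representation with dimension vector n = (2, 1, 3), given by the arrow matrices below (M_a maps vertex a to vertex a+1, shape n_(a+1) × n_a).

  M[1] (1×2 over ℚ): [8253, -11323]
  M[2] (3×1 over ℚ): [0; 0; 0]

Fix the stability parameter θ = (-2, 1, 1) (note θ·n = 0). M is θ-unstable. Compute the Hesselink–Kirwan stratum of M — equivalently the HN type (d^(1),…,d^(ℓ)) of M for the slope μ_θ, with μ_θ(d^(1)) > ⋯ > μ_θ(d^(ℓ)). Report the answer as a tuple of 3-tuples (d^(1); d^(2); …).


Interval decomposition of M: I[1,1], I[1,2], I[3,3]^3.
HN type (ℓ=2): μ^(1)=1; μ^(2)=-2

((0, 1, 3); (2, 0, 0))


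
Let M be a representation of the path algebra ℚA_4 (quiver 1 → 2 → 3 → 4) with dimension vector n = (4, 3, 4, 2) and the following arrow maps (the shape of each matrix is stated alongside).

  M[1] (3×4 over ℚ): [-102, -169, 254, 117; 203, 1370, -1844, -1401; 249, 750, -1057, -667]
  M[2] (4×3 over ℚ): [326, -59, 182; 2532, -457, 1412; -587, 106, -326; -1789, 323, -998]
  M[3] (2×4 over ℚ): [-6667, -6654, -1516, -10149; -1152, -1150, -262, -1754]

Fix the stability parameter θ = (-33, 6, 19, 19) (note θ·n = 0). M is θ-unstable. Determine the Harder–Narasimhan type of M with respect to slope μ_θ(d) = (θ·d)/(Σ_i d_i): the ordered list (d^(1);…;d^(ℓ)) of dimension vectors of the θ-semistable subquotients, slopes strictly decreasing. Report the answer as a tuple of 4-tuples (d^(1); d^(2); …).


Via rank(M_{q-1}∘⋯∘M_p): M ≅ I[1,1], I[1,3], I[1,4]^2, I[3,3].
μ_θ-semistable layers: μ^(1)=19; μ^(2)=6; μ^(3)=-33

((0, 0, 4, 2); (0, 3, 0, 0); (4, 0, 0, 0))


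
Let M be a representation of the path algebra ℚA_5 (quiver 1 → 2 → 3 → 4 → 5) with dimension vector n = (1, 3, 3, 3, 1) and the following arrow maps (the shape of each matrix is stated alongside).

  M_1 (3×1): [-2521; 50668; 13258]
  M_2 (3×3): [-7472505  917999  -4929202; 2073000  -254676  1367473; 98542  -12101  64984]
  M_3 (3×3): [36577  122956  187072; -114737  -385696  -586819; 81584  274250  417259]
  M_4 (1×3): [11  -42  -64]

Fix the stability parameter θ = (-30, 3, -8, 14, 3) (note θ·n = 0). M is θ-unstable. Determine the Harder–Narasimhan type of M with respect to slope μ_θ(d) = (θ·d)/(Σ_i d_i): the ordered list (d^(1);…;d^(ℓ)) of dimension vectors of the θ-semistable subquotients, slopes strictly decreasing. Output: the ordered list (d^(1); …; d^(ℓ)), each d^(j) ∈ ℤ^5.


Via rank(M_{q-1}∘⋯∘M_p): M ≅ I[1,5], I[2,4]^2.
μ_θ-semistable layers: μ^(1)=14; μ^(2)=17/2; μ^(3)=-5/2; μ^(4)=-30

((0, 0, 0, 2, 0); (0, 0, 0, 1, 1); (0, 3, 3, 0, 0); (1, 0, 0, 0, 0))


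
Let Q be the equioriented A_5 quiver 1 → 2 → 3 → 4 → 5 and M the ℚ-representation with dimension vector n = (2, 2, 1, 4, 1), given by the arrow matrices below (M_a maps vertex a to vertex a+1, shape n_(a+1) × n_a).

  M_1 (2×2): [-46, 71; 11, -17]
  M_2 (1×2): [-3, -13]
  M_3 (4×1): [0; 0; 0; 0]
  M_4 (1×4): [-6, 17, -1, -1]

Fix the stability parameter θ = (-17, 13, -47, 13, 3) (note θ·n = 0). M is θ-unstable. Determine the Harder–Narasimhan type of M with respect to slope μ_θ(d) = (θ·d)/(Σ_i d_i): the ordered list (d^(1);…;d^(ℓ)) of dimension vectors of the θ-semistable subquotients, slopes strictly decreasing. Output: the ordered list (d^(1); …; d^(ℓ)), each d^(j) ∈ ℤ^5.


Interval decomposition of M: I[1,2], I[1,3], I[4,4]^3, I[4,5].
HN type (ℓ=3): μ^(1)=13; μ^(2)=8; μ^(3)=-17

((0, 1, 0, 3, 0); (0, 0, 0, 1, 1); (2, 1, 1, 0, 0))


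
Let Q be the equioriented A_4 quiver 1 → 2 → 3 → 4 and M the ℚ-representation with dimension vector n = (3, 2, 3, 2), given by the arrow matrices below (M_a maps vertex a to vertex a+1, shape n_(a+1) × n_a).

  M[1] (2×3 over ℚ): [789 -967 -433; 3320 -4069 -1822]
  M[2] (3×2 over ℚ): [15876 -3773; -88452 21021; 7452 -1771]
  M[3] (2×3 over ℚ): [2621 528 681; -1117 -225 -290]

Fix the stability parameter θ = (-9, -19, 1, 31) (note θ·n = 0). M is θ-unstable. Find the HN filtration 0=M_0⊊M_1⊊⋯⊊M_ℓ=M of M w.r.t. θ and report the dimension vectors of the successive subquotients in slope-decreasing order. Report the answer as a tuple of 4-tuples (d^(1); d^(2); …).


Via rank(M_{q-1}∘⋯∘M_p): M ≅ I[1,1], I[1,2], I[1,4], I[3,3], I[3,4].
μ_θ-semistable layers: μ^(1)=31; μ^(2)=1; μ^(3)=-9; μ^(4)=-14

((0, 0, 0, 2); (0, 0, 3, 0); (1, 0, 0, 0); (2, 2, 0, 0))


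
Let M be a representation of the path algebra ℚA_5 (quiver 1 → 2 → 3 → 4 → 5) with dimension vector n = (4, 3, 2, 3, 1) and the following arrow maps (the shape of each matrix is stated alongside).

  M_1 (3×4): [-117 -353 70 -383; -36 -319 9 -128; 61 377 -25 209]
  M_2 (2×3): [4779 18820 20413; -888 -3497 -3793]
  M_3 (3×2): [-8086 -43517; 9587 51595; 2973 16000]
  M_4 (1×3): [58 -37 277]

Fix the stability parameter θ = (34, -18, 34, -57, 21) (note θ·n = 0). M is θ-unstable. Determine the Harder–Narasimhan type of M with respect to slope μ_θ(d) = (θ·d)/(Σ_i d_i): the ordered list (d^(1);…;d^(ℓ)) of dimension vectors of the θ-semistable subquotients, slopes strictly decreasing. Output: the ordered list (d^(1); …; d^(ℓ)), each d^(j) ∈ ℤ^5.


Barcode: M ≅ I[1,1], I[1,2], I[1,4], I[1,5], I[4,4]. HN layers by μ_θ (5 steps, strictly decreasing):
  μ^(1)=34; μ^(2)=21; μ^(3)=8; μ^(4)=-7/4; μ^(5)=-57

((1, 0, 0, 0, 0); (0, 0, 0, 0, 1); (1, 1, 0, 0, 0); (2, 2, 2, 2, 0); (0, 0, 0, 1, 0))


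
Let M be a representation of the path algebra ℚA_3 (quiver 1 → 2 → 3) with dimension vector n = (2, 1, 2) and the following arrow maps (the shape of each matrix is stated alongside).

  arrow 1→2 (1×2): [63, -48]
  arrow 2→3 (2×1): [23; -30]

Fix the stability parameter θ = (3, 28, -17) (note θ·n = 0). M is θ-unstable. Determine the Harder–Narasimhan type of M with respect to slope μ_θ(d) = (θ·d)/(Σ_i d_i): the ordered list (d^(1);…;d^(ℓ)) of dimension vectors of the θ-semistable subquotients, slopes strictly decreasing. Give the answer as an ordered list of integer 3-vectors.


Barcode: M ≅ I[1,1], I[1,3], I[3,3]. HN layers by μ_θ (3 steps, strictly decreasing):
  μ^(1)=11/2; μ^(2)=3; μ^(3)=-17

((0, 1, 1); (2, 0, 0); (0, 0, 1))


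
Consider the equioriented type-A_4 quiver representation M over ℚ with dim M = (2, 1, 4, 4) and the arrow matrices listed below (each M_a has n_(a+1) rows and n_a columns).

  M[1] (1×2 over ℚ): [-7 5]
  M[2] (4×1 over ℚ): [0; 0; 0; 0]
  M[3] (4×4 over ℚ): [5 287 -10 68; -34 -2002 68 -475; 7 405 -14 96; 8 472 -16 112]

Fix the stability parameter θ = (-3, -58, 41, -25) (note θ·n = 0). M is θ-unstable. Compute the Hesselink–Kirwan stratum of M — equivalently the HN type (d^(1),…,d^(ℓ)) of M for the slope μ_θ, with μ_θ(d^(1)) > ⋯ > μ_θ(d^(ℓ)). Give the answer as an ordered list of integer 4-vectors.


Barcode: M ≅ I[1,1], I[1,2], I[3,3]^2, I[3,4]^2, I[4,4]^2. HN layers by μ_θ (5 steps, strictly decreasing):
  μ^(1)=41; μ^(2)=8; μ^(3)=-3; μ^(4)=-25; μ^(5)=-61/2

((0, 0, 2, 0); (0, 0, 2, 2); (1, 0, 0, 0); (0, 0, 0, 2); (1, 1, 0, 0))


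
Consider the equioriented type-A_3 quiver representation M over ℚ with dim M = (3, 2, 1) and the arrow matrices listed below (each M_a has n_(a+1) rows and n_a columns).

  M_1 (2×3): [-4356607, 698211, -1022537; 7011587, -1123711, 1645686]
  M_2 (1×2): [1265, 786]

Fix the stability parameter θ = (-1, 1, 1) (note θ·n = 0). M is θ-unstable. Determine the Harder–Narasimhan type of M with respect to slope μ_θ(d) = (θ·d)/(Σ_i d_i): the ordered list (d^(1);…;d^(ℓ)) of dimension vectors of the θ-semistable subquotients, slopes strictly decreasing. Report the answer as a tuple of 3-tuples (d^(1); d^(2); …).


Via rank(M_{q-1}∘⋯∘M_p): M ≅ I[1,1], I[1,2], I[1,3].
μ_θ-semistable layers: μ^(1)=1; μ^(2)=-1

((0, 2, 1); (3, 0, 0))


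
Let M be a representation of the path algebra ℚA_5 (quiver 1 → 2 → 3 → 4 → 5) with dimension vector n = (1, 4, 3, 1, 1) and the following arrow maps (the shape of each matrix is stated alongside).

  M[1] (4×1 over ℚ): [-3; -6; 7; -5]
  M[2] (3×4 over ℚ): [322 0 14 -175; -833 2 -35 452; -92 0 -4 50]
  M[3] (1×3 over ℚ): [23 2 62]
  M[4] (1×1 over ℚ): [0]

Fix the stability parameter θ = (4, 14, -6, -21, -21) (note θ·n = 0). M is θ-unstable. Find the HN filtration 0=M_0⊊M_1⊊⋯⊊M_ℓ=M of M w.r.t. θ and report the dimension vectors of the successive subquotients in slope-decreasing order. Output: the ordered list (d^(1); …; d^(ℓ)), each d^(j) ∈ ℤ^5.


Interval decomposition of M: I[1,4], I[2,2]^2, I[2,3], I[3,3], I[5,5].
HN type (ℓ=5): μ^(1)=14; μ^(2)=4; μ^(3)=-9/4; μ^(4)=-6; μ^(5)=-21

((0, 2, 0, 0, 0); (0, 1, 1, 0, 0); (1, 1, 1, 1, 0); (0, 0, 1, 0, 0); (0, 0, 0, 0, 1))


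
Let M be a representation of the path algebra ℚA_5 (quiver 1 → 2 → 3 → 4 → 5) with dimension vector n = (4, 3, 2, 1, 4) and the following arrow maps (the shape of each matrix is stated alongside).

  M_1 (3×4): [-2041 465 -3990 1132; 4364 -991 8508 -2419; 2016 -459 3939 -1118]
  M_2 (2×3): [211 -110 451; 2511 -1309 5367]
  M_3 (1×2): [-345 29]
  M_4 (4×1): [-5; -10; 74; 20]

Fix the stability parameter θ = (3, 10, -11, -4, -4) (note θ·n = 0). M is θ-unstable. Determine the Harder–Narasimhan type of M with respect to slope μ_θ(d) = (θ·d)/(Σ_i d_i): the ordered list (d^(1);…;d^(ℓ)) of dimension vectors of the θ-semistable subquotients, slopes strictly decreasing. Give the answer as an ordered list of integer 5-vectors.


Via rank(M_{q-1}∘⋯∘M_p): M ≅ I[1,1], I[1,2], I[1,3], I[1,5], I[5,5]^3.
μ_θ-semistable layers: μ^(1)=10; μ^(2)=3; μ^(3)=2/3; μ^(4)=-6/5; μ^(5)=-4

((0, 1, 0, 0, 0); (2, 0, 0, 0, 0); (1, 1, 1, 0, 0); (1, 1, 1, 1, 1); (0, 0, 0, 0, 3))
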